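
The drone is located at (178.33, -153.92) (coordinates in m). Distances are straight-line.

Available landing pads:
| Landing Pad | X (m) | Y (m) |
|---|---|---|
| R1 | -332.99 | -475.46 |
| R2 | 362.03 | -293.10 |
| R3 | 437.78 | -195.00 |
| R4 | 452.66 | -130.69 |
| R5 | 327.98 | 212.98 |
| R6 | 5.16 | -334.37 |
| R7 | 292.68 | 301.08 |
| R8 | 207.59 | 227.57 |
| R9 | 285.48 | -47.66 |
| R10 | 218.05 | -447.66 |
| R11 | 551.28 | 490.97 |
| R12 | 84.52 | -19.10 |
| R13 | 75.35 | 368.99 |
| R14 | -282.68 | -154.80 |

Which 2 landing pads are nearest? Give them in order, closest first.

Distances from (178.33, -153.92):
R1: √((-511.32)² + (-321.54)²) = √(261448.1424 + 103387.9716) = 604.02 m
R2: √((183.70)² + (-139.18)²) = √(33745.6900 + 19371.0724) = 230.47 m
R3: √((259.45)² + (-41.08)²) = √(67314.3025 + 1687.5664) = 262.68 m
R4: √((274.33)² + (23.23)²) = √(75256.9489 + 539.6329) = 275.31 m
R5: √((149.65)² + (366.90)²) = √(22395.1225 + 134615.6100) = 396.25 m
R6: √((-173.17)² + (-180.45)²) = √(29987.8489 + 32562.2025) = 250.10 m
R7: √((114.35)² + (455.00)²) = √(13075.9225 + 207025.0000) = 469.15 m
R8: √((29.26)² + (381.49)²) = √(856.1476 + 145534.6201) = 382.61 m
R9: √((107.15)² + (106.26)²) = √(11481.1225 + 11291.1876) = 150.90 m
R10: √((39.72)² + (-293.74)²) = √(1577.6784 + 86283.1876) = 296.41 m
R11: √((372.95)² + (644.89)²) = √(139091.7025 + 415883.1121) = 744.97 m
R12: √((-93.81)² + (134.82)²) = √(8800.3161 + 18176.4324) = 164.25 m
R13: √((-102.98)² + (522.91)²) = √(10604.8804 + 273434.8681) = 532.95 m
R14: √((-461.01)² + (-0.88)²) = √(212530.2201 + 0.7744) = 461.01 m
Sorted: R9 (150.90 m) < R12 (164.25 m) < R2 (230.47 m) < R6 (250.10 m) < …

R9, R12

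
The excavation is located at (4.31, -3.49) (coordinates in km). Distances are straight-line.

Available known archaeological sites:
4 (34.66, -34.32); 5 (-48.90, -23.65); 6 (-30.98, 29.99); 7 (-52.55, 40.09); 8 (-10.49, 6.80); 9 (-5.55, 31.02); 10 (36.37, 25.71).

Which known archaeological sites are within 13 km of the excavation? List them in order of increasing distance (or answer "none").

none

Distances from (4.31, -3.49):
4: √((30.35)² + (-30.83)²) = √(921.1225 + 950.4889) = 43.26 km
5: √((-53.21)² + (-20.16)²) = √(2831.3041 + 406.4256) = 56.90 km
6: √((-35.29)² + (33.48)²) = √(1245.3841 + 1120.9104) = 48.64 km
7: √((-56.86)² + (43.58)²) = √(3233.0596 + 1899.2164) = 71.64 km
8: √((-14.80)² + (10.29)²) = √(219.0400 + 105.8841) = 18.03 km
9: √((-9.86)² + (34.51)²) = √(97.2196 + 1190.9401) = 35.89 km
10: √((32.06)² + (29.20)²) = √(1027.8436 + 852.6400) = 43.36 km
Threshold 13 km: none within range.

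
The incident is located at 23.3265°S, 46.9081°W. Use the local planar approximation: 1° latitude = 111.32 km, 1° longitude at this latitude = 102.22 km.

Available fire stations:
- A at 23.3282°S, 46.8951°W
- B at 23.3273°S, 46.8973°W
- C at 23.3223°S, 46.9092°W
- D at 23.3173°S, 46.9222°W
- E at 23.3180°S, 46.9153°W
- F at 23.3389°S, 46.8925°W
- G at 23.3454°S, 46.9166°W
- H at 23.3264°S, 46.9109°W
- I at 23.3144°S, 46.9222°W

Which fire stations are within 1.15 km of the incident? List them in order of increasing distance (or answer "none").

Distances from 23.3265°S, 46.9081°W:
A: 1.3423 km
B: 1.1076 km
C: 0.4809 km
D: 1.7681 km
E: 1.1988 km
F: 2.1091 km
G: 2.2763 km
H: 0.2864 km
I: 1.9727 km
Threshold 1.15 km: H (0.2864 km), C (0.4809 km), B (1.1076 km) are within range.

H, C, B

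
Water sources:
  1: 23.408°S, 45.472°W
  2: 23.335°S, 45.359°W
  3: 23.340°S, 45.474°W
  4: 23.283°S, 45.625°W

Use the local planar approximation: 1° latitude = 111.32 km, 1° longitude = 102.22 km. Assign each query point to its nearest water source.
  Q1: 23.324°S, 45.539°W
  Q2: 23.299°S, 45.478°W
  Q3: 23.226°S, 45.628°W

Q1→3; Q2→3; Q3→4

Q1 at 23.324°S, 45.539°W:
  1: 11.591 km
  2: 18.440 km
  3: 6.879 km
  4: 9.905 km
  → nearest: 3 (6.879 km)
Q2 at 23.299°S, 45.478°W:
  1: 12.149 km
  2: 12.807 km
  3: 4.582 km
  4: 15.132 km
  → nearest: 3 (4.582 km)
Q3 at 23.226°S, 45.628°W:
  1: 25.783 km
  2: 30.055 km
  3: 20.220 km
  4: 6.353 km
  → nearest: 4 (6.353 km)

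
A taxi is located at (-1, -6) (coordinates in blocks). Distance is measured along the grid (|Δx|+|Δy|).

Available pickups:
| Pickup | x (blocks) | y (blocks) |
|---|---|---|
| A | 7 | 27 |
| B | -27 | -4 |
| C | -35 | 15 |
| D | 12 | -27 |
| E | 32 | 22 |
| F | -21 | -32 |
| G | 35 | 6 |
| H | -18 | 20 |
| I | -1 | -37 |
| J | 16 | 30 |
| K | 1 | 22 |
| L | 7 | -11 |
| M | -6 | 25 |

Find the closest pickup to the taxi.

Distances from (-1, -6):
A: 41 blocks
B: 28 blocks
C: 55 blocks
D: 34 blocks
E: 61 blocks
F: 46 blocks
G: 48 blocks
H: 43 blocks
I: 31 blocks
J: 53 blocks
K: 30 blocks
L: 13 blocks
M: 36 blocks
Minimum: L at 13 blocks.

L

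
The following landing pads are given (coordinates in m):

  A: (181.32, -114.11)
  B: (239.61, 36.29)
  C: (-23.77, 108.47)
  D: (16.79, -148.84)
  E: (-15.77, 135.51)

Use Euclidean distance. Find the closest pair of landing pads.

C and E

Pairwise distances:
A–B: √((58.29)² + (150.40)²) = √(3397.7241 + 22620.1600) = 161.30 m
A–C: √((-205.09)² + (222.58)²) = √(42061.9081 + 49541.8564) = 302.66 m
A–D: √((-164.53)² + (-34.73)²) = √(27070.1209 + 1206.1729) = 168.16 m
A–E: √((-197.09)² + (249.62)²) = √(38844.4681 + 62310.1444) = 318.05 m
B–C: √((-263.38)² + (72.18)²) = √(69369.0244 + 5209.9524) = 273.09 m
B–D: √((-222.82)² + (-185.13)²) = √(49648.7524 + 34273.1169) = 289.69 m
B–E: √((-255.38)² + (99.22)²) = √(65218.9444 + 9844.6084) = 273.98 m
C–D: √((40.56)² + (-257.31)²) = √(1645.1136 + 66208.4361) = 260.49 m
C–E: √((8.00)² + (27.04)²) = √(64.0000 + 731.1616) = 28.20 m
D–E: √((-32.56)² + (284.35)²) = √(1060.1536 + 80854.9225) = 286.21 m
Closest pair: C–E at 28.20 m.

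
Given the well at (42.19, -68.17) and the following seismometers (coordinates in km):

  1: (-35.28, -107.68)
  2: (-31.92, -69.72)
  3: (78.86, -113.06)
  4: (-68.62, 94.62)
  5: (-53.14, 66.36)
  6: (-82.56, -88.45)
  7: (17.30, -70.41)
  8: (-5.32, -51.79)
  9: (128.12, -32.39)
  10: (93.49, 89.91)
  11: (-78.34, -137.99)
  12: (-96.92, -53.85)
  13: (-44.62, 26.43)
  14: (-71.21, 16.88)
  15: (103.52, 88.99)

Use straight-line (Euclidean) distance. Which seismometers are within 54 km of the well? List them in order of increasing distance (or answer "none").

Distances from (42.19, -68.17):
1: √((-77.47)² + (-39.51)²) = √(6001.6009 + 1561.0401) = 86.96 km
2: √((-74.11)² + (-1.55)²) = √(5492.2921 + 2.4025) = 74.13 km
3: √((36.67)² + (-44.89)²) = √(1344.6889 + 2015.1121) = 57.96 km
4: √((-110.81)² + (162.79)²) = √(12278.8561 + 26500.5841) = 196.92 km
5: √((-95.33)² + (134.53)²) = √(9087.8089 + 18098.3209) = 164.88 km
6: √((-124.75)² + (-20.28)²) = √(15562.5625 + 411.2784) = 126.39 km
7: √((-24.89)² + (-2.24)²) = √(619.5121 + 5.0176) = 24.99 km
8: √((-47.51)² + (16.38)²) = √(2257.2001 + 268.3044) = 50.25 km
9: √((85.93)² + (35.78)²) = √(7383.9649 + 1280.2084) = 93.08 km
10: √((51.30)² + (158.08)²) = √(2631.6900 + 24989.2864) = 166.20 km
11: √((-120.53)² + (-69.82)²) = √(14527.4809 + 4874.8324) = 139.29 km
12: √((-139.11)² + (14.32)²) = √(19351.5921 + 205.0624) = 139.85 km
13: √((-86.81)² + (94.60)²) = √(7535.9761 + 8949.1600) = 128.39 km
14: √((-113.40)² + (85.05)²) = √(12859.5600 + 7233.5025) = 141.75 km
15: √((61.33)² + (157.16)²) = √(3761.3689 + 24699.2656) = 168.70 km
Threshold 54 km: 7 (24.99 km), 8 (50.25 km) are within range.

7, 8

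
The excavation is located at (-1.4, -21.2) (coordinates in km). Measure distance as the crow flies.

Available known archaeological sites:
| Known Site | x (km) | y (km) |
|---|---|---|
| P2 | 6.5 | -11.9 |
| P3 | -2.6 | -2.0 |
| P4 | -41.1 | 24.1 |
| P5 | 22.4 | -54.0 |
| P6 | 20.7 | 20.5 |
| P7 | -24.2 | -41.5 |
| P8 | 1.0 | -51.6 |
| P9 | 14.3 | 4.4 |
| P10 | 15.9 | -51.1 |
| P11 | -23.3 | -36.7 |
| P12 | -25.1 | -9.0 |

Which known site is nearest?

Distances from (-1.4, -21.2):
P2: 12.20 km
P3: 19.24 km
P4: 60.23 km
P5: 40.53 km
P6: 47.19 km
P7: 30.53 km
P8: 30.49 km
P9: 30.03 km
P10: 34.54 km
P11: 26.83 km
P12: 26.66 km
Minimum: P2 at 12.20 km.

P2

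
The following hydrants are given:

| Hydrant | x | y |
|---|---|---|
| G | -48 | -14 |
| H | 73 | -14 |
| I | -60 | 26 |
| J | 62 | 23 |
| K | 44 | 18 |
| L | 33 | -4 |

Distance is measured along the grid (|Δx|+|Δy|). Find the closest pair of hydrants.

Pairwise distances:
G–H: 121
G–I: 52
G–J: 147
G–K: 124
G–L: 91
H–I: 173
H–J: 48
H–K: 61
H–L: 50
I–J: 125
I–K: 112
I–L: 123
J–K: 23
J–L: 56
K–L: 33
Closest pair: J–K at 23.

J and K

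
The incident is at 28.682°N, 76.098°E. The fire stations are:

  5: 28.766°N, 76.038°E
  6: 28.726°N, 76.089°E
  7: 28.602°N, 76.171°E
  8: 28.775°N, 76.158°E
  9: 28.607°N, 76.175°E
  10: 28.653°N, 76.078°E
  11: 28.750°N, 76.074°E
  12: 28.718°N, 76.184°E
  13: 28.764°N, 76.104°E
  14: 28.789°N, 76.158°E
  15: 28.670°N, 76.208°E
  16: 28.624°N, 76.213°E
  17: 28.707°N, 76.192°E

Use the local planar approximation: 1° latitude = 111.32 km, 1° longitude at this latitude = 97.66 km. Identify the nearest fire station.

10

Distances from 28.682°N, 76.098°E:
5: 11.035 km
6: 4.976 km
7: 11.408 km
8: 11.896 km
9: 11.236 km
10: 3.773 km
11: 7.924 km
12: 9.306 km
13: 9.147 km
14: 13.275 km
15: 10.825 km
16: 12.955 km
17: 9.593 km
Minimum: 10 at 3.773 km.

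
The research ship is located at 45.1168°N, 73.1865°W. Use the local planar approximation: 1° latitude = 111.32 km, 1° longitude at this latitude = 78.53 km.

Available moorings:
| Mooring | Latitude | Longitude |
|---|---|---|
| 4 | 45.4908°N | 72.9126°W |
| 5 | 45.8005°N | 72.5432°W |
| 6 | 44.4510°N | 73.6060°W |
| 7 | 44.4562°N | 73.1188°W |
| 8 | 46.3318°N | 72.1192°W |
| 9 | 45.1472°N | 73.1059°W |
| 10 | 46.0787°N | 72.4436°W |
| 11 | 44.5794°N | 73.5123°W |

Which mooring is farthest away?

8

Distances from 45.1168°N, 73.1865°W:
4: √((0.3740·111.32)² + (0.2739·78.53)²) = √(1733.363310 + 462.652869) = 46.8617 km
5: √((0.6837·111.32)² + (0.6433·78.53)²) = √(5792.653555 + 2552.103586) = 91.3496 km
6: √((-0.6658·111.32)² + (-0.4195·78.53)²) = √(5493.308343 + 1085.263321) = 81.1084 km
7: √((-0.6606·111.32)² + (0.0677·78.53)²) = √(5407.836267 + 28.264970) = 73.7299 km
8: √((1.2150·111.32)² + (1.0673·78.53)²) = √(18293.590414 + 7024.965791) = 159.1181 km
9: √((0.0304·111.32)² + (0.0806·78.53)²) = √(11.452322 + 40.062798) = 7.1774 km
10: √((0.9619·111.32)² + (0.7429·78.53)²) = √(11465.849707 + 3403.548249) = 121.9401 km
11: √((-0.5374·111.32)² + (-0.3258·78.53)²) = √(3578.835359 + 654.596012) = 65.0648 km
Maximum: 8 at 159.1181 km.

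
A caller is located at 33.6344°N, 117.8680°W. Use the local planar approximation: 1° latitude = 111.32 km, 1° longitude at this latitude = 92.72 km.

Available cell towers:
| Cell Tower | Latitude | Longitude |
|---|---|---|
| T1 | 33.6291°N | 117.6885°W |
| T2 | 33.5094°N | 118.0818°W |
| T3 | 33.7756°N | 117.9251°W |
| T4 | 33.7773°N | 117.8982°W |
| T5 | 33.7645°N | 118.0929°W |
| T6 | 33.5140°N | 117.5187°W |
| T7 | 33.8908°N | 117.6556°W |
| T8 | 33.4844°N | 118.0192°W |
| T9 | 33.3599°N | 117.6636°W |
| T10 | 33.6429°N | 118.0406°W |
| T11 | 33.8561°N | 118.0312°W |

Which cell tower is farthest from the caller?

T9

Distances from 33.6344°N, 117.8680°W:
T1: √((-0.0053·111.32)² + (0.1795·92.72)²) = √(0.348095 + 276.997438) = 16.6537 km
T2: √((-0.1250·111.32)² + (-0.2138·92.72)²) = √(193.627225 + 392.972580) = 24.2198 km
T3: √((0.1412·111.32)² + (-0.0571·92.72)²) = √(247.067596 + 28.029740) = 16.5861 km
T4: √((0.1429·111.32)² + (-0.0302·92.72)²) = √(253.052629 + 7.840806) = 16.1522 km
T5: √((0.1301·111.32)² + (-0.2249·92.72)²) = √(209.749526 + 434.836265) = 25.3887 km
T6: √((-0.1204·111.32)² + (0.3493·92.72)²) = √(179.638479 + 1048.923987) = 35.0509 km
T7: √((0.2564·111.32)² + (0.2124·92.72)²) = √(814.671338 + 387.842923) = 34.6773 km
T8: √((-0.1500·111.32)² + (-0.1512·92.72)²) = √(278.823204 + 196.539763) = 21.8028 km
T9: √((-0.2745·111.32)² + (0.2044·92.72)²) = √(933.751028 + 359.177091) = 35.9573 km
T10: √((0.0085·111.32)² + (-0.1726·92.72)²) = √(0.895332 + 256.111116) = 16.0314 km
T11: √((0.2217·111.32)² + (-0.1632·92.72)²) = √(609.084828 + 228.974519) = 28.9493 km
Maximum: T9 at 35.9573 km.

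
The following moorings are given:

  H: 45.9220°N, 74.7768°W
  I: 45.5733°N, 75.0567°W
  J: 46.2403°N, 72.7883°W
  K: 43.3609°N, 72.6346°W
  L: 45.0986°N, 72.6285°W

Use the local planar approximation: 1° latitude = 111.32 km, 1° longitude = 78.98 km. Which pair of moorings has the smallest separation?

Pairwise distances:
H–I: √((-0.3487·111.32)² + (-0.2799·78.98)²) = √(1506.781537 + 488.697431) = 44.6708 km
H–J: √((0.3183·111.32)² + (1.9885·78.98)²) = √(1255.508544 + 24665.245896) = 160.9992 km
H–K: √((-2.5611·111.32)² + (2.1422·78.98)²) = √(81282.951973 + 28625.579592) = 331.5246 km
H–L: √((-0.8234·111.32)² + (2.1483·78.98)²) = √(8401.718389 + 28788.836663) = 192.8485 km
I–J: √((0.6670·111.32)² + (2.2684·78.98)²) = √(5513.127840 + 32097.672093) = 193.9350 km
I–K: √((-2.2124·111.32)² + (2.4221·78.98)²) = √(60655.989921 + 36594.717437) = 311.8505 km
I–L: √((-0.4747·111.32)² + (2.4282·78.98)²) = √(2792.446484 + 36779.275361) = 198.9264 km
J–K: √((-2.8794·111.32)² + (0.1537·78.98)²) = √(102742.563140 + 147.360808) = 320.7646 km
J–L: √((-1.1417·111.32)² + (0.1598·78.98)²) = √(16152.896020 + 159.289742) = 127.7192 km
K–L: √((1.7377·111.32)² + (0.0061·78.98)²) = √(37419.329177 + 0.232110) = 193.4414 km
Closest pair: H–I at 44.6708 km.

H and I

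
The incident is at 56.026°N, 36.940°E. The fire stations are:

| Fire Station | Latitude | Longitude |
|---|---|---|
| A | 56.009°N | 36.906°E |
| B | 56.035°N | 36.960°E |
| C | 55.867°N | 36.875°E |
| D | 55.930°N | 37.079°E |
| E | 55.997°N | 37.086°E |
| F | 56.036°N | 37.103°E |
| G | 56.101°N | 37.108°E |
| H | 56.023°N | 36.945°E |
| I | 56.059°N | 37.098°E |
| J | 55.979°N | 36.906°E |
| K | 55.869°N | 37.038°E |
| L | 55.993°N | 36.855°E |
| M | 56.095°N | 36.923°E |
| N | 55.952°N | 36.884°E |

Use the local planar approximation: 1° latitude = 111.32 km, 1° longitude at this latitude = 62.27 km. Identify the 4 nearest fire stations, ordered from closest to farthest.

H, B, A, J

Distances from 56.026°N, 36.940°E:
A: √((-0.017·111.32)² + (-0.034·62.27)²) = √(3.58133 + 4.48245) = 2.840 km
B: √((0.009·111.32)² + (0.020·62.27)²) = √(1.00376 + 1.55102) = 1.598 km
C: √((-0.159·111.32)² + (-0.065·62.27)²) = √(313.28575 + 16.38266) = 18.157 km
D: √((-0.096·111.32)² + (0.139·62.27)²) = √(114.20598 + 74.91820) = 13.752 km
E: √((-0.029·111.32)² + (0.146·62.27)²) = √(10.42179 + 82.65392) = 9.648 km
F: √((0.010·111.32)² + (0.163·62.27)²) = √(1.23921 + 103.02270) = 10.211 km
G: √((0.075·111.32)² + (0.168·62.27)²) = √(69.70580 + 109.44005) = 13.385 km
H: √((-0.003·111.32)² + (0.005·62.27)²) = √(0.11153 + 0.09694) = 0.457 km
I: √((0.033·111.32)² + (0.158·62.27)²) = √(13.49504 + 96.79923) = 10.502 km
J: √((-0.047·111.32)² + (-0.034·62.27)²) = √(27.37424 + 4.48245) = 5.644 km
K: √((-0.157·111.32)² + (0.098·62.27)²) = √(305.45392 + 37.24002) = 18.512 km
L: √((-0.033·111.32)² + (-0.085·62.27)²) = √(13.49504 + 28.01532) = 6.443 km
M: √((0.069·111.32)² + (-0.017·62.27)²) = √(58.99899 + 1.12061) = 7.754 km
N: √((-0.074·111.32)² + (-0.056·62.27)²) = √(67.85937 + 12.16001) = 8.945 km
Sorted: H (0.457 km) < B (1.598 km) < A (2.840 km) < J (5.644 km) < L (6.443 km) < M (7.754 km) < …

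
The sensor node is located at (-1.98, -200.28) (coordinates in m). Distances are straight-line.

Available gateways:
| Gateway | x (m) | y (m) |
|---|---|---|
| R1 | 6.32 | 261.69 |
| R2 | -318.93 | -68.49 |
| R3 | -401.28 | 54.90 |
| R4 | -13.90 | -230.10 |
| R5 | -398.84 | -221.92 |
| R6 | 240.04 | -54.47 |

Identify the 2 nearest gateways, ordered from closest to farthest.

Distances from (-1.98, -200.28):
R1: √((8.30)² + (461.97)²) = √(68.8900 + 213416.2809) = 462.04 m
R2: √((-316.95)² + (131.79)²) = √(100457.3025 + 17368.6041) = 343.26 m
R3: √((-399.30)² + (255.18)²) = √(159440.4900 + 65116.8324) = 473.87 m
R4: √((-11.92)² + (-29.82)²) = √(142.0864 + 889.2324) = 32.11 m
R5: √((-396.86)² + (-21.64)²) = √(157497.8596 + 468.2896) = 397.45 m
R6: √((242.02)² + (145.81)²) = √(58573.6804 + 21260.5561) = 282.55 m
Sorted: R4 (32.11 m) < R6 (282.55 m) < R2 (343.26 m) < R5 (397.45 m) < …

R4, R6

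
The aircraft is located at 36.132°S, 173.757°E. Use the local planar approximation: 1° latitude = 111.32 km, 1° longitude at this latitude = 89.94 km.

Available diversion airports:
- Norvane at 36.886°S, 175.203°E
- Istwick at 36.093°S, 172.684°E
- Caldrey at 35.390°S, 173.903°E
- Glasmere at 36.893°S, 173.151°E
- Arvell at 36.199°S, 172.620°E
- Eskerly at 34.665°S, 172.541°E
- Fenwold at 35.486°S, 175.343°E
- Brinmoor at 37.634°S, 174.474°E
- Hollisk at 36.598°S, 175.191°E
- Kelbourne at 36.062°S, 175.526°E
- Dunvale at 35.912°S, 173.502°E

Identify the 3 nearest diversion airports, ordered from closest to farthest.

Distances from 36.132°S, 173.757°E:
Norvane: √((-0.754·111.32)² + (1.446·89.94)²) = √(7045.13123 + 16913.84523) = 154.787 km
Istwick: √((0.039·111.32)² + (-1.073·89.94)²) = √(18.84845 + 9313.33469) = 96.603 km
Caldrey: √((0.742·111.32)² + (0.146·89.94)²) = √(6822.66749 + 172.42946) = 83.637 km
Glasmere: √((-0.761·111.32)² + (-0.606·89.94)²) = √(7176.54990 + 2970.64677) = 100.733 km
Arvell: √((-0.067·111.32)² + (-1.137·89.94)²) = √(55.62833 + 10457.47165) = 102.533 km
Eskerly: √((1.467·111.32)² + (-1.216·89.94)²) = √(26668.99335 + 11961.14944) = 196.546 km
Fenwold: √((0.646·111.32)² + (1.586·89.94)²) = √(5171.43930 + 20347.55038) = 159.747 km
Brinmoor: √((-1.502·111.32)² + (0.717·89.94)²) = √(27956.72282 + 4158.57059) = 179.207 km
Hollisk: √((-0.466·111.32)² + (1.434·89.94)²) = √(2691.02808 + 16634.28236) = 139.016 km
Kelbourne: √((0.070·111.32)² + (1.769·89.94)²) = √(60.72150 + 25314.03827) = 159.295 km
Dunvale: √((0.220·111.32)² + (-0.255·89.94)²) = √(599.77969 + 526.00046) = 33.553 km
Sorted: Dunvale (33.553 km) < Caldrey (83.637 km) < Istwick (96.603 km) < Glasmere (100.733 km) < Arvell (102.533 km) < …

Dunvale, Caldrey, Istwick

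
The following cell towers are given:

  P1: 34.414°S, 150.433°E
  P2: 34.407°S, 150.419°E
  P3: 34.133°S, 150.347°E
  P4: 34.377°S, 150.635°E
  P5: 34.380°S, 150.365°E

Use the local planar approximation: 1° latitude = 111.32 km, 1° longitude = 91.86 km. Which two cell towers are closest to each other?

Pairwise distances:
P1–P2: √((0.007·111.32)² + (-0.014·91.86)²) = √(0.60721 + 1.65390) = 1.504 km
P2–P5: √((0.027·111.32)² + (-0.054·91.86)²) = √(9.03387 + 24.60596) = 5.800 km
P1–P5: √((0.034·111.32)² + (-0.068·91.86)²) = √(14.32532 + 39.01851) = 7.304 km
P1–P4: √((0.037·111.32)² + (0.202·91.86)²) = √(16.96484 + 344.31474) = 19.007 km
P2–P4: √((0.030·111.32)² + (0.216·91.86)²) = √(11.15293 + 393.69544) = 20.121 km
P4–P5: √((-0.003·111.32)² + (-0.270·91.86)²) = √(0.11153 + 615.14912) = 24.804 km
P3–P5: √((-0.247·111.32)² + (0.018·91.86)²) = √(756.03222 + 2.73400) = 27.546 km
P2–P3: √((0.274·111.32)² + (-0.072·91.86)²) = √(930.35248 + 43.74394) = 31.211 km
P1–P3: √((0.281·111.32)² + (-0.086·91.86)²) = √(978.49596 + 62.40937) = 32.263 km
P3–P4: √((-0.244·111.32)² + (0.288·91.86)²) = √(737.77859 + 699.90300) = 37.917 km
Closest pair: P1–P2 at 1.504 km.

P1 and P2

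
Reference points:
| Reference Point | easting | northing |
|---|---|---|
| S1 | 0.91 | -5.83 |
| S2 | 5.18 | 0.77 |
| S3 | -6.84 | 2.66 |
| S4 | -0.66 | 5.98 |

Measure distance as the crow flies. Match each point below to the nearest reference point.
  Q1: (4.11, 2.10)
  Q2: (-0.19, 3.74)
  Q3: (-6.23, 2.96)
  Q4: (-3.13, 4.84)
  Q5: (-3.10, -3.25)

Q1→S2; Q2→S4; Q3→S3; Q4→S4; Q5→S1

Q1 at (4.11, 2.10):
  S1: 8.55
  S2: 1.71
  S3: 10.96
  S4: 6.15
  → nearest: S2 (1.71)
Q2 at (-0.19, 3.74):
  S1: 9.63
  S2: 6.14
  S3: 6.74
  S4: 2.29
  → nearest: S4 (2.29)
Q3 at (-6.23, 2.96):
  S1: 11.32
  S2: 11.62
  S3: 0.68
  S4: 6.34
  → nearest: S3 (0.68)
Q4 at (-3.13, 4.84):
  S1: 11.41
  S2: 9.25
  S3: 4.30
  S4: 2.72
  → nearest: S4 (2.72)
Q5 at (-3.10, -3.25):
  S1: 4.77
  S2: 9.20
  S3: 6.99
  S4: 9.55
  → nearest: S1 (4.77)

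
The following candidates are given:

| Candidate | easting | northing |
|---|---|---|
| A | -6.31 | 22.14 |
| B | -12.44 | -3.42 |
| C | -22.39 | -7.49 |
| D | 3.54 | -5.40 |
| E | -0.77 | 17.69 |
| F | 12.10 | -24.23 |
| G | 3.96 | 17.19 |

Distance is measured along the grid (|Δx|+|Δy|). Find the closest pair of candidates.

Pairwise distances:
A–B: |-6.13| + |-25.56| = 6.13 + 25.56 = 31.69
A–C: |-16.08| + |-29.63| = 16.08 + 29.63 = 45.71
A–D: |9.85| + |-27.54| = 9.85 + 27.54 = 37.39
A–E: |5.54| + |-4.45| = 5.54 + 4.45 = 9.99
A–F: |18.41| + |-46.37| = 18.41 + 46.37 = 64.78
A–G: |10.27| + |-4.95| = 10.27 + 4.95 = 15.22
B–C: |-9.95| + |-4.07| = 9.95 + 4.07 = 14.02
B–D: |15.98| + |-1.98| = 15.98 + 1.98 = 17.96
B–E: |11.67| + |21.11| = 11.67 + 21.11 = 32.78
B–F: |24.54| + |-20.81| = 24.54 + 20.81 = 45.35
B–G: |16.40| + |20.61| = 16.40 + 20.61 = 37.01
C–D: |25.93| + |2.09| = 25.93 + 2.09 = 28.02
C–E: |21.62| + |25.18| = 21.62 + 25.18 = 46.80
C–F: |34.49| + |-16.74| = 34.49 + 16.74 = 51.23
C–G: |26.35| + |24.68| = 26.35 + 24.68 = 51.03
D–E: |-4.31| + |23.09| = 4.31 + 23.09 = 27.40
D–F: |8.56| + |-18.83| = 8.56 + 18.83 = 27.39
D–G: |0.42| + |22.59| = 0.42 + 22.59 = 23.01
E–F: |12.87| + |-41.92| = 12.87 + 41.92 = 54.79
E–G: |4.73| + |-0.50| = 4.73 + 0.50 = 5.23
F–G: |-8.14| + |41.42| = 8.14 + 41.42 = 49.56
Closest pair: E–G at 5.23.

E and G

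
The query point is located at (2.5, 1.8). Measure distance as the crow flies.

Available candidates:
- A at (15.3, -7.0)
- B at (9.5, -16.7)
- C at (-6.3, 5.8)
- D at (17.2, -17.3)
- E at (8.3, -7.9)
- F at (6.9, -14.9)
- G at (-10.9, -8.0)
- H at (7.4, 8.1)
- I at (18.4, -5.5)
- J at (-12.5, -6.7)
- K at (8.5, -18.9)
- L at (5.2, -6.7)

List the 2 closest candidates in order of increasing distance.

Distances from (2.5, 1.8):
A: 15.5
B: 19.8
C: 9.7
D: 24.1
E: 11.3
F: 17.3
G: 16.6
H: 8.0
I: 17.5
J: 17.2
K: 21.6
L: 8.9
Sorted: H (8.0) < L (8.9) < C (9.7) < E (11.3) < …

H, L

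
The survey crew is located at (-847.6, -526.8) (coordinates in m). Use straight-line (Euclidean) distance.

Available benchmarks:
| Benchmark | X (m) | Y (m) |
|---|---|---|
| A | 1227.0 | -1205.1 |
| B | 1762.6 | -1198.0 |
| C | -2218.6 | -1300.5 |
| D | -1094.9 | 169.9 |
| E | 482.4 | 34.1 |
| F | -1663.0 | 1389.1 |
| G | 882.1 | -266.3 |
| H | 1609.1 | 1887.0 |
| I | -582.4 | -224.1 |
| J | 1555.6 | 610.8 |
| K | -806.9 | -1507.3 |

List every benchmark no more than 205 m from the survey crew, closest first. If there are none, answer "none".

none

Distances from (-847.6, -526.8):
A: √((2074.6)² + (-678.3)²) = √(4303965.160 + 460090.890) = 2182.7 m
B: √((2610.2)² + (-671.2)²) = √(6813144.040 + 450509.440) = 2695.1 m
C: √((-1371.0)² + (-773.7)²) = √(1879641.000 + 598611.690) = 1574.2 m
D: √((-247.3)² + (696.7)²) = √(61157.290 + 485390.890) = 739.3 m
E: √((1330.0)² + (560.9)²) = √(1768900.000 + 314608.810) = 1443.4 m
F: √((-815.4)² + (1915.9)²) = √(664877.160 + 3670672.810) = 2082.2 m
G: √((1729.7)² + (260.5)²) = √(2991862.090 + 67860.250) = 1749.2 m
H: √((2456.7)² + (2413.8)²) = √(6035374.890 + 5826430.440) = 3444.1 m
I: √((265.2)² + (302.7)²) = √(70331.040 + 91627.290) = 402.4 m
J: √((2403.2)² + (1137.6)²) = √(5775370.240 + 1294133.760) = 2658.9 m
K: √((40.7)² + (-980.5)²) = √(1656.490 + 961380.250) = 981.3 m
Threshold 205 m: none within range.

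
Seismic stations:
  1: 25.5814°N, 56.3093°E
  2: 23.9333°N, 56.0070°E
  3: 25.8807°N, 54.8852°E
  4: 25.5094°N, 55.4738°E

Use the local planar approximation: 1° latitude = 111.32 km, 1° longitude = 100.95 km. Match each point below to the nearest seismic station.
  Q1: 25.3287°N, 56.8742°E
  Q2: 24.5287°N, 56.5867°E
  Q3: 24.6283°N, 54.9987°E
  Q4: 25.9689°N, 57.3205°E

Q1 at 25.3287°N, 56.8742°E:
  1: 63.5875 km
  2: 178.3064 km
  3: 209.9819 km
  4: 142.7943 km
  → nearest: 1 (63.5875 km)
Q2 at 24.5287°N, 56.5867°E:
  1: 120.4861 km
  2: 88.4178 km
  3: 228.3755 km
  4: 156.6535 km
  → nearest: 2 (88.4178 km)
Q3 at 24.6283°N, 54.9987°E:
  1: 169.5926 km
  2: 127.8534 km
  3: 139.8872 km
  4: 109.1823 km
  → nearest: 4 (109.1823 km)
Q4 at 25.9689°N, 57.3205°E:
  1: 110.8206 km
  2: 262.5473 km
  3: 246.0395 km
  4: 193.3146 km
  → nearest: 1 (110.8206 km)

Q1→1; Q2→2; Q3→4; Q4→1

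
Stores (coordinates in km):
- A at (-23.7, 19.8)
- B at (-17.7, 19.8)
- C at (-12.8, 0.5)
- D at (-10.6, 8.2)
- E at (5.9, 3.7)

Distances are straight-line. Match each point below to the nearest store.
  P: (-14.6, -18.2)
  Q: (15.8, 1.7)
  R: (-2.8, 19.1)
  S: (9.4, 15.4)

P→C; Q→E; R→D; S→E

P at (-14.6, -18.2):
  A: 39.07 km
  B: 38.13 km
  C: 18.79 km
  D: 26.70 km
  E: 30.00 km
  → nearest: C (18.79 km)
Q at (15.8, 1.7):
  A: 43.45 km
  B: 38.08 km
  C: 28.63 km
  D: 27.19 km
  E: 10.10 km
  → nearest: E (10.10 km)
R at (-2.8, 19.1):
  A: 20.91 km
  B: 14.92 km
  C: 21.12 km
  D: 13.40 km
  E: 17.69 km
  → nearest: D (13.40 km)
S at (9.4, 15.4):
  A: 33.39 km
  B: 27.45 km
  C: 26.74 km
  D: 21.26 km
  E: 12.21 km
  → nearest: E (12.21 km)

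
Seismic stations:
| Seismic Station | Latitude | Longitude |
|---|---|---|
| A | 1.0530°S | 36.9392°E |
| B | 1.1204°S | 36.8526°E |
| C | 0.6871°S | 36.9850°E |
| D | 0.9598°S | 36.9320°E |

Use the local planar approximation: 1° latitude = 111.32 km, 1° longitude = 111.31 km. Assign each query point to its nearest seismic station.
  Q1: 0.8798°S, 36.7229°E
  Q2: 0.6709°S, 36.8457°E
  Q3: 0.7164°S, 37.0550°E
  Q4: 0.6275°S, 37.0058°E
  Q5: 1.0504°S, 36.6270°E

Q1 at 0.8798°S, 36.7229°E:
  A: 30.8450 km
  B: 30.4267 km
  C: 36.2119 km
  D: 24.9205 km
  → nearest: D (24.9205 km)
Q2 at 0.6709°S, 36.8457°E:
  A: 43.7901 km
  B: 50.0442 km
  C: 15.6100 km
  D: 33.5643 km
  → nearest: C (15.6100 km)
Q3 at 0.7164°S, 37.0550°E:
  A: 39.6254 km
  B: 50.3007 km
  C: 8.4468 km
  D: 30.3579 km
  → nearest: C (8.4468 km)
Q4 at 0.6275°S, 37.0058°E:
  A: 47.9433 km
  B: 57.4584 km
  C: 7.0270 km
  D: 37.8928 km
  → nearest: C (7.0270 km)
Q5 at 1.0504°S, 36.6270°E:
  A: 34.7522 km
  B: 26.2928 km
  C: 56.7762 km
  D: 35.4160 km
  → nearest: B (26.2928 km)

Q1→D; Q2→C; Q3→C; Q4→C; Q5→B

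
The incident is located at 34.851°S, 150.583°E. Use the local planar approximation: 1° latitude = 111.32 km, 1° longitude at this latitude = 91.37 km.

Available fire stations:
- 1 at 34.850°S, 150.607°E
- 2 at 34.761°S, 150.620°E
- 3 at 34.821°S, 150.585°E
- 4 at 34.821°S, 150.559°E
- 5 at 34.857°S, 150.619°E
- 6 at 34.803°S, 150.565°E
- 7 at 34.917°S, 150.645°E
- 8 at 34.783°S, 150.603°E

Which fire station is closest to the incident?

1

Distances from 34.851°S, 150.583°E:
1: 2.196 km
2: 10.574 km
3: 3.345 km
4: 3.995 km
5: 3.356 km
6: 5.591 km
7: 9.277 km
8: 7.787 km
Minimum: 1 at 2.196 km.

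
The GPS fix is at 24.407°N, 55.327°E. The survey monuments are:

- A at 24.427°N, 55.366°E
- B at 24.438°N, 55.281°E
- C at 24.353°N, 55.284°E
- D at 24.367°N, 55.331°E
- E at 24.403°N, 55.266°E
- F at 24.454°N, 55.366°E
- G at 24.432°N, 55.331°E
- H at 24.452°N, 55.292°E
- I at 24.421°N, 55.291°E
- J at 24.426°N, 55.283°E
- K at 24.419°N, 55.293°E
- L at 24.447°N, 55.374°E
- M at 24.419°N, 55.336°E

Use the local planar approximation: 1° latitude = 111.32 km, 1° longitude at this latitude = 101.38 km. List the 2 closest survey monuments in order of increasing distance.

M, G

Distances from 24.407°N, 55.327°E:
A: 4.538 km
B: 5.801 km
C: 7.426 km
D: 4.471 km
E: 6.200 km
F: 6.558 km
G: 2.812 km
H: 6.139 km
I: 3.969 km
J: 4.937 km
K: 3.697 km
L: 6.522 km
M: 1.618 km
Sorted: M (1.618 km) < G (2.812 km) < K (3.697 km) < I (3.969 km) < …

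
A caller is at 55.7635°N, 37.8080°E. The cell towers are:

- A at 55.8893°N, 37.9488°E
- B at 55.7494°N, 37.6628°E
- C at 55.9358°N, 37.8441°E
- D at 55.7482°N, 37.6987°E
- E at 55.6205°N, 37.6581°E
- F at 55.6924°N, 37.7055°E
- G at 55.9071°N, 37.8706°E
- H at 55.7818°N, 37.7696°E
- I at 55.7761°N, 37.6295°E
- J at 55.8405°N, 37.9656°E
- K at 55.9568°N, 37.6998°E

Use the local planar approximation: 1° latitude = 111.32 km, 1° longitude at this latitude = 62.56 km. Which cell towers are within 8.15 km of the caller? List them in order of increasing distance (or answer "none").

Distances from 55.7635°N, 37.8080°E:
A: √((0.1258·111.32)² + (0.1408·62.56)²) = √(196.113584 + 77.588756) = 16.5440 km
B: √((-0.0141·111.32)² + (-0.1452·62.56)²) = √(2.463682 + 82.513824) = 9.2183 km
C: √((0.1723·111.32)² + (0.0361·62.56)²) = √(367.889125 + 5.100443) = 19.3129 km
D: √((-0.0153·111.32)² + (-0.1093·62.56)²) = √(2.900877 + 46.755618) = 7.0467 km
E: √((-0.1430·111.32)² + (-0.1499·62.56)²) = √(253.406920 + 87.942083) = 18.4756 km
F: √((-0.0711·111.32)² + (-0.1025·62.56)²) = √(62.644882 + 41.118874) = 10.1864 km
G: √((0.1436·111.32)² + (0.0626·62.56)²) = √(255.537873 + 15.337061) = 16.4583 km
H: √((0.0183·111.32)² + (-0.0384·62.56)²) = √(4.150005 + 5.771065) = 3.1498 km
I: √((0.0126·111.32)² + (-0.1785·62.56)²) = √(1.967377 + 124.700996) = 11.2547 km
J: √((0.0770·111.32)² + (0.1576·62.56)²) = √(73.473012 + 97.208873) = 13.0645 km
K: √((0.1933·111.32)² + (-0.1082·62.56)²) = √(463.031038 + 45.819253) = 22.5577 km
Threshold 8.15 km: H (3.1498 km), D (7.0467 km) are within range.

H, D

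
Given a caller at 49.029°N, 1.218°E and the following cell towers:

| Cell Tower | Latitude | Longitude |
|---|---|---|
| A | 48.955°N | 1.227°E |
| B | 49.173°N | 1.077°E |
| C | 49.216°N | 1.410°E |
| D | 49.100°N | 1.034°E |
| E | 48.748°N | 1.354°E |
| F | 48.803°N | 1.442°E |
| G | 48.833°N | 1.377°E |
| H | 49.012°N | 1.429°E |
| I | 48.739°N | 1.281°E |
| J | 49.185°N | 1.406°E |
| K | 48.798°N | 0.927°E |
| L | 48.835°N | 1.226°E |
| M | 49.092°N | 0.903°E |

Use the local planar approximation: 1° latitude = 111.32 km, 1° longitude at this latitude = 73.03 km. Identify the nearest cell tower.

Distances from 49.029°N, 1.218°E:
A: 8.264 km
B: 19.052 km
C: 25.099 km
D: 15.590 km
E: 32.820 km
F: 30.009 km
G: 24.716 km
H: 15.525 km
I: 32.609 km
J: 22.138 km
K: 33.360 km
L: 21.604 km
M: 24.050 km
Minimum: A at 8.264 km.

A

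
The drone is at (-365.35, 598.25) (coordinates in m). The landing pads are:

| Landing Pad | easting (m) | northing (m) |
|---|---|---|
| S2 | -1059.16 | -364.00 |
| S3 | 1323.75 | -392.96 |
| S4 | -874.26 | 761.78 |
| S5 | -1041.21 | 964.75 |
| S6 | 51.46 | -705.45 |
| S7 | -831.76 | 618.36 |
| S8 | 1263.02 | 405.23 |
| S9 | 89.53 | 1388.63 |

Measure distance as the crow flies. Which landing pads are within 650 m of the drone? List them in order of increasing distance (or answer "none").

S7, S4

Distances from (-365.35, 598.25):
S2: √((-693.81)² + (-962.25)²) = √(481372.3161 + 925925.0625) = 1186.30 m
S3: √((1689.10)² + (-991.21)²) = √(2853058.8100 + 982497.2641) = 1958.46 m
S4: √((-508.91)² + (163.53)²) = √(258989.3881 + 26742.0609) = 534.54 m
S5: √((-675.86)² + (366.50)²) = √(456786.7396 + 134322.2500) = 768.84 m
S6: √((416.81)² + (-1303.70)²) = √(173730.5761 + 1699633.6900) = 1368.71 m
S7: √((-466.41)² + (20.11)²) = √(217538.2881 + 404.4121) = 466.84 m
S8: √((1628.37)² + (-193.02)²) = √(2651588.8569 + 37256.7204) = 1639.77 m
S9: √((454.88)² + (790.38)²) = √(206915.8144 + 624700.5444) = 911.93 m
Threshold 650 m: S7 (466.84 m), S4 (534.54 m) are within range.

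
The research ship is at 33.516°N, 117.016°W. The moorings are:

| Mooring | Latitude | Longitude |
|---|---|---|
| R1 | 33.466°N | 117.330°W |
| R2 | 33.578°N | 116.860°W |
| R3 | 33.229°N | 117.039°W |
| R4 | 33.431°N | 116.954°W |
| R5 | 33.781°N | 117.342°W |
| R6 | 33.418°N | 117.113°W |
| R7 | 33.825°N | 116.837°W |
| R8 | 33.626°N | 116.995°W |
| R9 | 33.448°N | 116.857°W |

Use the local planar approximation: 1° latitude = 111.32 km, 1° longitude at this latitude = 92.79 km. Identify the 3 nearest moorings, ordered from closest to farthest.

R4, R8, R6

Distances from 33.516°N, 117.016°W:
R1: √((-0.050·111.32)² + (-0.314·92.79)²) = √(30.98036 + 848.90999) = 29.663 km
R2: √((0.062·111.32)² + (0.156·92.79)²) = √(47.63540 + 209.53257) = 16.036 km
R3: √((-0.287·111.32)² + (-0.023·92.79)²) = √(1020.72838 + 4.55468) = 32.020 km
R4: √((-0.085·111.32)² + (0.062·92.79)²) = √(89.53323 + 33.09678) = 11.074 km
R5: √((0.265·111.32)² + (-0.326·92.79)²) = √(870.23820 + 915.03467) = 42.252 km
R6: √((-0.098·111.32)² + (-0.097·92.79)²) = √(119.01414 + 81.01134) = 14.143 km
R7: √((0.309·111.32)² + (0.179·92.79)²) = √(1183.21415 + 275.87250) = 38.198 km
R8: √((0.110·111.32)² + (0.021·92.79)²) = √(149.94492 + 3.79700) = 12.399 km
R9: √((-0.068·111.32)² + (0.159·92.79)²) = √(57.30127 + 217.66901) = 16.582 km
Sorted: R4 (11.074 km) < R8 (12.399 km) < R6 (14.143 km) < R2 (16.036 km) < R9 (16.582 km) < …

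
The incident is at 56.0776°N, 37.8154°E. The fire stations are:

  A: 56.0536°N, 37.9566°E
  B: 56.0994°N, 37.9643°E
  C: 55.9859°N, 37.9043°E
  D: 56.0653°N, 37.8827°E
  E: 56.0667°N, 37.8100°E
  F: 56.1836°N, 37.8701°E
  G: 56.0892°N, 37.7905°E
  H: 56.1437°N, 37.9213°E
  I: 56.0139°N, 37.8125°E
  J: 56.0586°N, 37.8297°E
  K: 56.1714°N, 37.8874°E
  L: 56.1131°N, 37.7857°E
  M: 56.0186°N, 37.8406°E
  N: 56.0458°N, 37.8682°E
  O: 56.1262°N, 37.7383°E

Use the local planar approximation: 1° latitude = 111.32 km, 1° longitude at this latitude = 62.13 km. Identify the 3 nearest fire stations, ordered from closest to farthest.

Distances from 56.0776°N, 37.8154°E:
A: √((-0.0240·111.32)² + (0.1412·62.13)²) = √(7.137874 + 76.961248) = 9.1706 km
B: √((0.0218·111.32)² + (0.1489·62.13)²) = √(5.889242 + 85.583906) = 9.5642 km
C: √((-0.0917·111.32)² + (0.0889·62.13)²) = √(104.204162 + 30.507473) = 11.6065 km
D: √((-0.0123·111.32)² + (0.0673·62.13)²) = √(1.874807 + 17.483679) = 4.3998 km
E: √((-0.0109·111.32)² + (-0.0054·62.13)²) = √(1.472310 + 0.112562) = 1.2589 km
F: √((0.1060·111.32)² + (0.0547·62.13)²) = √(139.238112 + 11.549877) = 12.2796 km
G: √((0.0116·111.32)² + (-0.0249·62.13)²) = √(1.667487 + 2.393323) = 2.0151 km
H: √((0.0661·111.32)² + (0.1059·62.13)²) = √(54.143872 + 43.290702) = 9.8709 km
I: √((-0.0637·111.32)² + (-0.0029·62.13)²) = √(50.283472 + 0.032464) = 7.0934 km
J: √((-0.0190·111.32)² + (0.0143·62.13)²) = √(4.473563 + 0.789359) = 2.2941 km
K: √((0.0938·111.32)² + (0.0720·62.13)²) = √(109.031521 + 20.010950) = 11.3597 km
L: √((0.0355·111.32)² + (-0.0297·62.13)²) = √(15.617197 + 3.404988) = 4.3614 km
M: √((-0.0590·111.32)² + (0.0252·62.13)²) = √(43.137048 + 2.451341) = 6.7519 km
N: √((-0.0318·111.32)² + (0.0528·62.13)²) = √(12.531430 + 10.761444) = 4.8263 km
O: √((0.0486·111.32)² + (-0.0771·62.13)²) = √(29.269745 + 22.946236) = 7.2261 km
Sorted: E (1.2589 km) < G (2.0151 km) < J (2.2941 km) < L (4.3614 km) < D (4.3998 km) < …

E, G, J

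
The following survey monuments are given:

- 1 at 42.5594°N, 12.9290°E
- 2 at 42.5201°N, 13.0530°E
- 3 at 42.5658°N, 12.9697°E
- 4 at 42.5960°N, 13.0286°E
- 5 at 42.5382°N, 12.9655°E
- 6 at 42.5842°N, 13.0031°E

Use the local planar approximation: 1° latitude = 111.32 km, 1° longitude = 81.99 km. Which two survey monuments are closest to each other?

4 and 6

Pairwise distances:
1–2: √((-0.0393·111.32)² + (0.1240·81.99)²) = √(19.139540 + 103.363009) = 11.0681 km
1–3: √((0.0064·111.32)² + (0.0407·81.99)²) = √(0.507582 + 11.135522) = 3.4122 km
1–4: √((0.0366·111.32)² + (0.0996·81.99)²) = √(16.600018 + 66.686888) = 9.1262 km
1–5: √((-0.0212·111.32)² + (0.0365·81.99)²) = √(5.569524 + 8.955864) = 3.8112 km
1–6: √((0.0248·111.32)² + (0.0741·81.99)²) = √(7.621663 + 36.911202) = 6.6733 km
2–3: √((0.0457·111.32)² + (-0.0833·81.99)²) = √(25.880865 + 46.645717) = 8.5163 km
2–4: √((0.0759·111.32)² + (-0.0244·81.99)²) = √(71.388778 + 4.002224) = 8.6828 km
2–5: √((0.0181·111.32)² + (-0.0875·81.99)²) = √(4.059790 + 51.468070) = 7.4517 km
2–6: √((0.0641·111.32)² + (-0.0499·81.99)²) = √(50.916959 + 16.738744) = 8.2253 km
3–4: √((0.0302·111.32)² + (0.0589·81.99)²) = √(11.302130 + 23.321279) = 5.8842 km
3–5: √((-0.0276·111.32)² + (-0.0042·81.99)²) = √(9.439838 + 0.118582) = 3.0917 km
3–6: √((0.0184·111.32)² + (0.0334·81.99)²) = √(4.195484 + 7.499196) = 3.4197 km
4–5: √((-0.0578·111.32)² + (-0.0631·81.99)²) = √(41.400165 + 26.765816) = 8.2563 km
4–6: √((-0.0118·111.32)² + (-0.0255·81.99)²) = √(1.725482 + 4.371215) = 2.4691 km
5–6: √((0.0460·111.32)² + (0.0376·81.99)²) = √(26.221773 + 9.503804) = 5.9771 km
Closest pair: 4–6 at 2.4691 km.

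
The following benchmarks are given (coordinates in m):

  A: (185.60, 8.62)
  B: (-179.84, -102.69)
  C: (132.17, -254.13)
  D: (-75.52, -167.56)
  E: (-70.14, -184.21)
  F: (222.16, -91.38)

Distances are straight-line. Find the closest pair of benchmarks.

Pairwise distances:
A–B: √((-365.44)² + (-111.31)²) = √(133546.3936 + 12389.9161) = 382.02 m
A–C: √((-53.43)² + (-262.75)²) = √(2854.7649 + 69037.5625) = 268.13 m
A–D: √((-261.12)² + (-176.18)²) = √(68183.6544 + 31039.3924) = 315.00 m
A–E: √((-255.74)² + (-192.83)²) = √(65402.9476 + 37183.4089) = 320.29 m
A–F: √((36.56)² + (-100.00)²) = √(1336.6336 + 10000.0000) = 106.47 m
B–C: √((312.01)² + (-151.44)²) = √(97350.2401 + 22934.0736) = 346.82 m
B–D: √((104.32)² + (-64.87)²) = √(10882.6624 + 4208.1169) = 122.84 m
B–E: √((109.70)² + (-81.52)²) = √(12034.0900 + 6645.5104) = 136.67 m
B–F: √((402.00)² + (11.31)²) = √(161604.0000 + 127.9161) = 402.16 m
C–D: √((-207.69)² + (86.57)²) = √(43135.1361 + 7494.3649) = 225.01 m
C–E: √((-202.31)² + (69.92)²) = √(40929.3361 + 4888.8064) = 214.05 m
C–F: √((89.99)² + (162.75)²) = √(8098.2001 + 26487.5625) = 185.97 m
D–E: √((5.38)² + (-16.65)²) = √(28.9444 + 277.2225) = 17.50 m
D–F: √((297.68)² + (76.18)²) = √(88613.3824 + 5803.3924) = 307.27 m
E–F: √((292.30)² + (92.83)²) = √(85439.2900 + 8617.4089) = 306.69 m
Closest pair: D–E at 17.50 m.

D and E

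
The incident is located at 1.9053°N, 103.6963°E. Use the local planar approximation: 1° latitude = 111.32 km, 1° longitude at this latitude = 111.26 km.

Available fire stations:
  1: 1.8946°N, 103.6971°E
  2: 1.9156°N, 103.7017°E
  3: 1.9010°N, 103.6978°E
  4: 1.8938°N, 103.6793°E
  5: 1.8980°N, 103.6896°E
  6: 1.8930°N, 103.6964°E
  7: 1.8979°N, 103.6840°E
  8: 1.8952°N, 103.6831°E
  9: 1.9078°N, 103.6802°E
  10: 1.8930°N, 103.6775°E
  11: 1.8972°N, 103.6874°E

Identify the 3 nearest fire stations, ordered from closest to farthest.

3, 5, 1

Distances from 1.9053°N, 103.6963°E:
1: 1.1944 km
2: 1.2945 km
3: 0.5069 km
4: 2.2839 km
5: 1.1028 km
6: 1.3693 km
7: 1.5973 km
8: 1.8496 km
9: 1.8128 km
10: 2.5000 km
11: 1.3392 km
Sorted: 3 (0.5069 km) < 5 (1.1028 km) < 1 (1.1944 km) < 2 (1.2945 km) < 11 (1.3392 km) < …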